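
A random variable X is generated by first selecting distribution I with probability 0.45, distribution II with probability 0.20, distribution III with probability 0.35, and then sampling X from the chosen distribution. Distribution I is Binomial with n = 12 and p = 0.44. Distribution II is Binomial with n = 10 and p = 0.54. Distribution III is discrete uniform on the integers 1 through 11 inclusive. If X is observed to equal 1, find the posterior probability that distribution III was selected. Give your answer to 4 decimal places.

Likelihoods P(X=1 | ·): I: 0.00896814; II: 0.00497983; III: 0.0909091.
Posterior ∝ prior × likelihood. Numerator for III: 0.35·0.0909091 = 0.0318182.
Normalizing constant: 0.45·0.00896814 + 0.2·0.00497983 + 0.35·0.0909091 = 0.0368498.
P(III | observation) = 0.0318182 / 0.0368498 = 0.863456.

0.8635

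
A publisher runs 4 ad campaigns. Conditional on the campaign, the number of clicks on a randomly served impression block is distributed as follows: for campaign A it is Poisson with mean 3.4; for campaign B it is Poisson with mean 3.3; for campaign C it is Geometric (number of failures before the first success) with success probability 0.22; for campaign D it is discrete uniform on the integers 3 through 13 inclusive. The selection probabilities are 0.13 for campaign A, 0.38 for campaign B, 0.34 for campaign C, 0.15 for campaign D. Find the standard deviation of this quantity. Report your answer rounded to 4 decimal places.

3.3717

Per component, A: μ=3.4, E[X²]=14.96; B: μ=3.3, E[X²]=14.19; C: μ=3.54545, E[X²]=28.686; D: μ=8, E[X²]=74.
E[X] = 0.13·3.4 + 0.38·3.3 + 0.34·3.54545 + 0.15·8 = 4.10145.
E[X²] = 0.13·14.96 + 0.38·14.19 + 0.34·28.686 + 0.15·74 = 28.1902.
Var(X) = E[X²] − (E[X])² = 28.1902 − 16.8219 = 11.3683.
SD(X) = √11.3683 = 3.37169.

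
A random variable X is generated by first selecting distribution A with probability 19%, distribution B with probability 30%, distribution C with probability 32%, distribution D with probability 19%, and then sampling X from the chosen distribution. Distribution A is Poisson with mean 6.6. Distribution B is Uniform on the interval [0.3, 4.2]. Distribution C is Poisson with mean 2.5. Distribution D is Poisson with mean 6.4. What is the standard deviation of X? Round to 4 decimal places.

2.7685

Per component, A: μ=6.6, E[X²]=50.16; B: μ=2.25, E[X²]=6.33; C: μ=2.5, E[X²]=8.75; D: μ=6.4, E[X²]=47.36.
E[X] = 0.19·6.6 + 0.3·2.25 + 0.32·2.5 + 0.19·6.4 = 3.945.
E[X²] = 0.19·50.16 + 0.3·6.33 + 0.32·8.75 + 0.19·47.36 = 23.2278.
Var(X) = E[X²] − (E[X])² = 23.2278 − 15.563 = 7.66478.
SD(X) = √7.66478 = 2.76853.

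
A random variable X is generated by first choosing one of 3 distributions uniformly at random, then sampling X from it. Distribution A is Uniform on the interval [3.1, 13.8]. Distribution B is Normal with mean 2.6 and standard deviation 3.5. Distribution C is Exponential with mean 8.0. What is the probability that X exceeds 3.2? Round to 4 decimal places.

0.6976

Conditional on each component, P(X > 3.2): A: 0.990654; B: 0.431943; C: 0.67032.
By total probability, P(X > 3.2) = 0.333333·0.990654 + 0.333333·0.431943 + 0.333333·0.67032 = 0.697639.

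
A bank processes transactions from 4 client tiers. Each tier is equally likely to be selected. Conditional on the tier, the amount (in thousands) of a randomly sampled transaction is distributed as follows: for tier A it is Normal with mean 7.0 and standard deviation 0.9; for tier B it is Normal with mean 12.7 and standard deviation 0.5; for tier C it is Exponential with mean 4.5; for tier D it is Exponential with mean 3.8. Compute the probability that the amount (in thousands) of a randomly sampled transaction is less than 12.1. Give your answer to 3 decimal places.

0.751

Conditional on each tier, P(X < 12.1): A: 1; B: 0.11507; C: 0.932044; D: 0.958589.
By total probability, P(X < 12.1) = 0.25·1 + 0.25·0.11507 + 0.25·0.932044 + 0.25·0.958589 = 0.751426.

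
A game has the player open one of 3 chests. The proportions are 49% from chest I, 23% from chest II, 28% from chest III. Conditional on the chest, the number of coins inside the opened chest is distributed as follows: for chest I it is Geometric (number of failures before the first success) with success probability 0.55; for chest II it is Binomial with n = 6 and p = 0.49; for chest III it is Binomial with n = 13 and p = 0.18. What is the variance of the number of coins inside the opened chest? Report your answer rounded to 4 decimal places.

Per component, I: μ=0.818182, E[X²]=2.15702; II: μ=2.94, E[X²]=10.143; III: μ=2.34, E[X²]=7.3944.
E[X] = 0.49·0.818182 + 0.23·2.94 + 0.28·2.34 = 1.73231.
E[X²] = 0.49·2.15702 + 0.23·10.143 + 0.28·7.3944 = 5.46026.
Var(X) = E[X²] − (E[X])² = 5.46026 − 3.00089 = 2.45937.

2.4594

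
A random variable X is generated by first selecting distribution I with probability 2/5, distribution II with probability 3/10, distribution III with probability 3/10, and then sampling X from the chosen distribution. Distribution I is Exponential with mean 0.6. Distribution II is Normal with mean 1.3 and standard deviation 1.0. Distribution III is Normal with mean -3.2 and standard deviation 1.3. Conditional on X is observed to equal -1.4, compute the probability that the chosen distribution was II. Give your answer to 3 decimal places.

0.081

Likelihoods f(-1.4 | ·): I: 0; II: 0.0104209; III: 0.117669.
Posterior ∝ prior × likelihood. Numerator for II: 0.3·0.0104209 = 0.00312628.
Normalizing constant: 0.4·0 + 0.3·0.0104209 + 0.3·0.117669 = 0.0384269.
P(II | observation) = 0.00312628 / 0.0384269 = 0.0813566.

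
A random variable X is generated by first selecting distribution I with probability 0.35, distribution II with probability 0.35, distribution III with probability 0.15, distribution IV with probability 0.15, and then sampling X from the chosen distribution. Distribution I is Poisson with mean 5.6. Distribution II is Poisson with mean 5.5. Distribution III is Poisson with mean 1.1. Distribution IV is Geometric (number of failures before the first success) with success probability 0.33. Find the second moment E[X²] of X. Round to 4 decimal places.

27.3362

For each component E[X²] = Var + (mean)², giving I: 36.96; II: 35.75; III: 2.31; IV: 10.2746.
Overall E[X²] = 0.35·36.96 + 0.35·35.75 + 0.15·2.31 + 0.15·10.2746 = 27.3362.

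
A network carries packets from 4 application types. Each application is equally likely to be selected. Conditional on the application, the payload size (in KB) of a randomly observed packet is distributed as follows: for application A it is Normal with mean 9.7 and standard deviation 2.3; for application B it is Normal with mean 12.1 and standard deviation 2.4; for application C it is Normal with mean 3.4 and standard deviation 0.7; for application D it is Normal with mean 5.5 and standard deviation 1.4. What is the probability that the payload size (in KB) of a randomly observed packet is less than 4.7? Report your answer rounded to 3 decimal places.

0.317

Conditional on each application, P(X < 4.7): A: 0.0148558; B: 0.00102348; C: 0.968355; D: 0.283855.
By total probability, P(X < 4.7) = 0.25·0.0148558 + 0.25·0.00102348 + 0.25·0.968355 + 0.25·0.283855 = 0.317022.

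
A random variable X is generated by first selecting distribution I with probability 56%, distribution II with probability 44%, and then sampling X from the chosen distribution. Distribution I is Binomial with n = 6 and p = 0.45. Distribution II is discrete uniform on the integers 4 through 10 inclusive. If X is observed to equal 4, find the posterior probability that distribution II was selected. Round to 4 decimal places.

0.3763

Likelihoods P(X=4 | ·): I: 0.186066; II: 0.142857.
Posterior ∝ prior × likelihood. Numerator for II: 0.44·0.142857 = 0.0628571.
Normalizing constant: 0.56·0.186066 + 0.44·0.142857 = 0.167054.
P(II | observation) = 0.0628571 / 0.167054 = 0.376268.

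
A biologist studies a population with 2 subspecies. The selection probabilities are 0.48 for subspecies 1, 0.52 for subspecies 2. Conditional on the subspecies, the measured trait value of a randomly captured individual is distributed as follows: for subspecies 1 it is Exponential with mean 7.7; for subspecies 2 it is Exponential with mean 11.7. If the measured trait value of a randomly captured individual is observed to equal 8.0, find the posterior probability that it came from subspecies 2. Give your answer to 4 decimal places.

Likelihoods f(8.0 | ·): 1: 0.0459509; 2: 0.0431381.
Posterior ∝ prior × likelihood. Numerator for 2: 0.52·0.0431381 = 0.0224318.
Normalizing constant: 0.48·0.0459509 + 0.52·0.0431381 = 0.0444882.
P(2 | observation) = 0.0224318 / 0.0444882 = 0.504219.

0.5042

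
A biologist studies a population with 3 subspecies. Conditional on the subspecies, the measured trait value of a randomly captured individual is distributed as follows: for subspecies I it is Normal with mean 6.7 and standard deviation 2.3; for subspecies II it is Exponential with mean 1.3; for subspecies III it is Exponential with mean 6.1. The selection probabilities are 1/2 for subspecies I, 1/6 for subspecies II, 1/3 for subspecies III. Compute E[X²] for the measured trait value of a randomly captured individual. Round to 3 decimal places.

50.460

For each component E[X²] = Var + (mean)², giving I: 50.18; II: 3.38; III: 74.42.
Overall E[X²] = 0.5·50.18 + 0.166667·3.38 + 0.333333·74.42 = 50.46.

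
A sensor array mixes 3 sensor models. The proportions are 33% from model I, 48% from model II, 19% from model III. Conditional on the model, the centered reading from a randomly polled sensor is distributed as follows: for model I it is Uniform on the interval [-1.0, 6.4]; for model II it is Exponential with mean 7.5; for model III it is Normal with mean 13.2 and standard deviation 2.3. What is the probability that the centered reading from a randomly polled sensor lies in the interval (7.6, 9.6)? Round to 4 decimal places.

Conditional on each model, P(7.6 < X < 9.6): I: 0; II: 0.0849696; III: 0.0513156.
By total probability, P(7.6 < X < 9.6) = 0.33·0 + 0.48·0.0849696 + 0.19·0.0513156 = 0.0505354.

0.0505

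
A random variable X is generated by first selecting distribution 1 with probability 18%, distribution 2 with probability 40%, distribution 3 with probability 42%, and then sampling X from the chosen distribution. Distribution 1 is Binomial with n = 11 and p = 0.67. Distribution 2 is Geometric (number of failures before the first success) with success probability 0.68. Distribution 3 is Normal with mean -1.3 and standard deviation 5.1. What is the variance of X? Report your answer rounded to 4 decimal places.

Per component, 1: μ=7.37, E[X²]=56.749; 2: μ=0.470588, E[X²]=0.913495; 3: μ=-1.3, E[X²]=27.7.
E[X] = 0.18·7.37 + 0.4·0.470588 + 0.42·-1.3 = 0.968835.
E[X²] = 0.18·56.749 + 0.4·0.913495 + 0.42·27.7 = 22.2142.
Var(X) = E[X²] − (E[X])² = 22.2142 − 0.938642 = 21.2756.

21.2756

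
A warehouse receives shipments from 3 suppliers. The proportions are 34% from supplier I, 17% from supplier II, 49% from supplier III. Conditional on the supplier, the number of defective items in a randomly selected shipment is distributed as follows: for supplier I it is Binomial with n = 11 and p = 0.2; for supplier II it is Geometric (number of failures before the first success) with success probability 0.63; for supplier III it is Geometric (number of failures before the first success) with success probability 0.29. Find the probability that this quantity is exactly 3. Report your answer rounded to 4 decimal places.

Conditional on each supplier, P(X = 3): I: 0.221459; II: 0.0319114; III: 0.103794.
By total probability, P(X = 3) = 0.34·0.221459 + 0.17·0.0319114 + 0.49·0.103794 = 0.13158.

0.1316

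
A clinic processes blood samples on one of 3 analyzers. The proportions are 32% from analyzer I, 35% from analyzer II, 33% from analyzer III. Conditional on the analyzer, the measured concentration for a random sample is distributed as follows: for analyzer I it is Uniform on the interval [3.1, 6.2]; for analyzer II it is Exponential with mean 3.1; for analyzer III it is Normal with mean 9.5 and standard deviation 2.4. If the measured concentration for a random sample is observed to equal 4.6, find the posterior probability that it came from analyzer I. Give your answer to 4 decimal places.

Likelihoods f(4.6 | ·): I: 0.322581; II: 0.0731478; III: 0.0206796.
Posterior ∝ prior × likelihood. Numerator for I: 0.32·0.322581 = 0.103226.
Normalizing constant: 0.32·0.322581 + 0.35·0.0731478 + 0.33·0.0206796 = 0.135652.
P(I | observation) = 0.103226 / 0.135652 = 0.760962.

0.7610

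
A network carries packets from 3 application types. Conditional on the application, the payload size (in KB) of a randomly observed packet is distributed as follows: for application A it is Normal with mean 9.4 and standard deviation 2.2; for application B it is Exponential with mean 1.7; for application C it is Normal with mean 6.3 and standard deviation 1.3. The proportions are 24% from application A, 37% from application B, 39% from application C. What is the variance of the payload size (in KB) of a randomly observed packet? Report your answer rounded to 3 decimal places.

Per component, A: μ=9.4, E[X²]=93.2; B: μ=1.7, E[X²]=5.78; C: μ=6.3, E[X²]=41.38.
E[X] = 0.24·9.4 + 0.37·1.7 + 0.39·6.3 = 5.342.
E[X²] = 0.24·93.2 + 0.37·5.78 + 0.39·41.38 = 40.6448.
Var(X) = E[X²] − (E[X])² = 40.6448 − 28.537 = 12.1078.

12.108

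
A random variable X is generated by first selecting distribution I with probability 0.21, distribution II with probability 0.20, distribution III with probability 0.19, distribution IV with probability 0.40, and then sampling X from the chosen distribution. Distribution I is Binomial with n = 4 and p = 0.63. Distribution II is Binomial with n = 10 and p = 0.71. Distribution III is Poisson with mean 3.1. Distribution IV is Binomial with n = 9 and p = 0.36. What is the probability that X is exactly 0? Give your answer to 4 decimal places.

0.0197

Conditional on each component, P(X = 0): I: 0.0187416; II: 4.20707e-06; III: 0.0450492; IV: 0.0180144.
By total probability, P(X = 0) = 0.21·0.0187416 + 0.2·4.20707e-06 + 0.19·0.0450492 + 0.4·0.0180144 = 0.0197017.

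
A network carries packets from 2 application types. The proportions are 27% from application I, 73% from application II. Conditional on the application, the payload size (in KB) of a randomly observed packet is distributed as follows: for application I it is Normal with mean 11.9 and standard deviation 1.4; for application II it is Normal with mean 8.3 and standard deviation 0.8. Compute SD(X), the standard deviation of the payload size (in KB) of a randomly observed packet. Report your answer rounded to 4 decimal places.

1.8844

Per component, I: μ=11.9, E[X²]=143.57; II: μ=8.3, E[X²]=69.53.
E[X] = 0.27·11.9 + 0.73·8.3 = 9.272.
E[X²] = 0.27·143.57 + 0.73·69.53 = 89.5208.
Var(X) = E[X²] − (E[X])² = 89.5208 − 85.97 = 3.55082.
SD(X) = √3.55082 = 1.88436.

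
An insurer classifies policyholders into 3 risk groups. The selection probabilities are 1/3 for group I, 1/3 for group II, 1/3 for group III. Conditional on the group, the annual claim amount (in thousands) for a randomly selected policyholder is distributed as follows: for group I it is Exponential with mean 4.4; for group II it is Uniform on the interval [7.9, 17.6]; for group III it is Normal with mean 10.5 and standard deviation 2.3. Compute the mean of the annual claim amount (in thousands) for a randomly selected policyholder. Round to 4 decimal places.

Component means — I: 4.4; II: 12.75; III: 10.5.
E[X] = 0.333333·4.4 + 0.333333·12.75 + 0.333333·10.5 = 9.21667.

9.2167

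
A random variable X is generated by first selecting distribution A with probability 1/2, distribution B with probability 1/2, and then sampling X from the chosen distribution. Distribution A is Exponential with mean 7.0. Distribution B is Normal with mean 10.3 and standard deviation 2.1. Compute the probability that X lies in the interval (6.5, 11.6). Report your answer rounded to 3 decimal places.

Conditional on each component, P(6.5 < X < 11.6): A: 0.204435; B: 0.696873.
By total probability, P(6.5 < X < 11.6) = 0.5·0.204435 + 0.5·0.696873 = 0.450654.

0.451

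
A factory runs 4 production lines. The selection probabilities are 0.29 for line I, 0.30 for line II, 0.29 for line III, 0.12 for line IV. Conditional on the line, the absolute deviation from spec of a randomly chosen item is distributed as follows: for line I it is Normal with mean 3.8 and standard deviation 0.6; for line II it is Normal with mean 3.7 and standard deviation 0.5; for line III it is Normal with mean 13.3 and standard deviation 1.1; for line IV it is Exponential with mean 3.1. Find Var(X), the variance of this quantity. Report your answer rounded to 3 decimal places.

Per component, I: μ=3.8, E[X²]=14.8; II: μ=3.7, E[X²]=13.94; III: μ=13.3, E[X²]=178.1; IV: μ=3.1, E[X²]=19.22.
E[X] = 0.29·3.8 + 0.3·3.7 + 0.29·13.3 + 0.12·3.1 = 6.441.
E[X²] = 0.29·14.8 + 0.3·13.94 + 0.29·178.1 + 0.12·19.22 = 62.4294.
Var(X) = E[X²] − (E[X])² = 62.4294 − 41.4865 = 20.9429.

20.943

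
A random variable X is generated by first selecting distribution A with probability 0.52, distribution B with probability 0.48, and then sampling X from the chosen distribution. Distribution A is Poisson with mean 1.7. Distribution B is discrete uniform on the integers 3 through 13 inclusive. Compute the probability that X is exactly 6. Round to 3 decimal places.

0.047

Conditional on each component, P(X = 6): A: 0.00612436; B: 0.0909091.
By total probability, P(X = 6) = 0.52·0.00612436 + 0.48·0.0909091 = 0.046821.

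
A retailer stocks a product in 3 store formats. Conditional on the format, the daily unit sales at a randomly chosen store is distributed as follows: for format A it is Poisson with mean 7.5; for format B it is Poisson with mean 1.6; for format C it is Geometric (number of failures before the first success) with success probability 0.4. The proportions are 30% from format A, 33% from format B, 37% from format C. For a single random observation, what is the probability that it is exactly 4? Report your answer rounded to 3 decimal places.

0.059

Conditional on each format, P(X = 4): A: 0.0729164; B: 0.0551312; C: 0.05184.
By total probability, P(X = 4) = 0.3·0.0729164 + 0.33·0.0551312 + 0.37·0.05184 = 0.059249.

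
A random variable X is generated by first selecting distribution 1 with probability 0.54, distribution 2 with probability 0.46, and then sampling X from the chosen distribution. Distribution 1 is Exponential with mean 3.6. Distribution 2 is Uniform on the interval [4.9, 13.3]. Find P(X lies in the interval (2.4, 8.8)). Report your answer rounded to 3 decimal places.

0.444

Conditional on each component, P(2.4 < X < 8.8): 1: 0.426643; 2: 0.464286.
By total probability, P(2.4 < X < 8.8) = 0.54·0.426643 + 0.46·0.464286 = 0.443959.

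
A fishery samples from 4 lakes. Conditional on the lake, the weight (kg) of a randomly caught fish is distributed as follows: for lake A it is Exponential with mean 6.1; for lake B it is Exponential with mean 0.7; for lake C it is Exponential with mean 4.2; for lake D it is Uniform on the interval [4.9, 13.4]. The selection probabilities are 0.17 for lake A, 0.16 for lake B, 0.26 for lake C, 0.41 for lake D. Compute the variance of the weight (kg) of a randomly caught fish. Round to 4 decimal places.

Per component, A: μ=6.1, E[X²]=74.42; B: μ=0.7, E[X²]=0.98; C: μ=4.2, E[X²]=35.28; D: μ=9.15, E[X²]=89.7433.
E[X] = 0.17·6.1 + 0.16·0.7 + 0.26·4.2 + 0.41·9.15 = 5.9925.
E[X²] = 0.17·74.42 + 0.16·0.98 + 0.26·35.28 + 0.41·89.7433 = 58.7758.
Var(X) = E[X²] − (E[X])² = 58.7758 − 35.9101 = 22.8657.

22.8657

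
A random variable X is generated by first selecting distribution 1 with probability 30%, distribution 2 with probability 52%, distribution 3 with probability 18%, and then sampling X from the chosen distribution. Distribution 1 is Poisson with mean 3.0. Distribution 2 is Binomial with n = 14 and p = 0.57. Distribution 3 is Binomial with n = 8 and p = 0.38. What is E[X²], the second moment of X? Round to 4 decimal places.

40.5009

For each component E[X²] = Var + (mean)², giving 1: 12; 2: 67.1118; 3: 11.1264.
Overall E[X²] = 0.3·12 + 0.52·67.1118 + 0.18·11.1264 = 40.5009.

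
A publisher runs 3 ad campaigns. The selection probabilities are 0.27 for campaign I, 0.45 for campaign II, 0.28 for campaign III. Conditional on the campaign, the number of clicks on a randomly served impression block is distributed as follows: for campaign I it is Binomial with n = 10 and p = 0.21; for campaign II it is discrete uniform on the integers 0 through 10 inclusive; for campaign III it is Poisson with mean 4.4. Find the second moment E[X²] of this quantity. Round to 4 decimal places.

24.0414

For each component E[X²] = Var + (mean)², giving I: 6.069; II: 35; III: 23.76.
Overall E[X²] = 0.27·6.069 + 0.45·35 + 0.28·23.76 = 24.0414.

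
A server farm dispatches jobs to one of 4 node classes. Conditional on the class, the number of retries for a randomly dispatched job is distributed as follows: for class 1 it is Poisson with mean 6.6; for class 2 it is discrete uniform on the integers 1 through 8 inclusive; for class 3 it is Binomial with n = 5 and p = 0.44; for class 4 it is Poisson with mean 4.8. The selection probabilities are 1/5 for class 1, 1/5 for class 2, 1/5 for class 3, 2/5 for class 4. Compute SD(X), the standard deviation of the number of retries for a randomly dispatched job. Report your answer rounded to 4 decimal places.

2.5507

Per component, 1: μ=6.6, E[X²]=50.16; 2: μ=4.5, E[X²]=25.5; 3: μ=2.2, E[X²]=6.072; 4: μ=4.8, E[X²]=27.84.
E[X] = 0.2·6.6 + 0.2·4.5 + 0.2·2.2 + 0.4·4.8 = 4.58.
E[X²] = 0.2·50.16 + 0.2·25.5 + 0.2·6.072 + 0.4·27.84 = 27.4824.
Var(X) = E[X²] − (E[X])² = 27.4824 − 20.9764 = 6.506.
SD(X) = √6.506 = 2.55069.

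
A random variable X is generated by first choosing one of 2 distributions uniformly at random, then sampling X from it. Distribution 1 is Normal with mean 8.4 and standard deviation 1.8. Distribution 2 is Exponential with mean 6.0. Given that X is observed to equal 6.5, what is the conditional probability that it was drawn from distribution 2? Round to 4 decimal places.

Likelihoods f(6.5 | ·): 1: 0.126968; 2: 0.0564109.
Posterior ∝ prior × likelihood. Numerator for 2: 0.5·0.0564109 = 0.0282055.
Normalizing constant: 0.5·0.126968 + 0.5·0.0564109 = 0.0916892.
P(2 | observation) = 0.0282055 / 0.0916892 = 0.30762.

0.3076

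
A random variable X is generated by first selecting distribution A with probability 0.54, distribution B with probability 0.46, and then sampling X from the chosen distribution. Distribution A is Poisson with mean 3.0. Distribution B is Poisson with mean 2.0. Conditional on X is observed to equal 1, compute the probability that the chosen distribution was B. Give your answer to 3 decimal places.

Likelihoods P(X=1 | ·): A: 0.149361; B: 0.270671.
Posterior ∝ prior × likelihood. Numerator for B: 0.46·0.270671 = 0.124508.
Normalizing constant: 0.54·0.149361 + 0.46·0.270671 = 0.205164.
P(B | observation) = 0.124508 / 0.205164 = 0.606874.

0.607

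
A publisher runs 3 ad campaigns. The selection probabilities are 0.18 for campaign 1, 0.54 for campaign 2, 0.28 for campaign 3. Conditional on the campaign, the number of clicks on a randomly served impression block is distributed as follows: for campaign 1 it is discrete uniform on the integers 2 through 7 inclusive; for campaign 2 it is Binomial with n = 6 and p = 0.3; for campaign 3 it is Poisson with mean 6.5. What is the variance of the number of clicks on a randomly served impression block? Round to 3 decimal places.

Per component, 1: μ=4.5, E[X²]=23.1667; 2: μ=1.8, E[X²]=4.5; 3: μ=6.5, E[X²]=48.75.
E[X] = 0.18·4.5 + 0.54·1.8 + 0.28·6.5 = 3.602.
E[X²] = 0.18·23.1667 + 0.54·4.5 + 0.28·48.75 = 20.25.
Var(X) = E[X²] − (E[X])² = 20.25 − 12.9744 = 7.2756.

7.276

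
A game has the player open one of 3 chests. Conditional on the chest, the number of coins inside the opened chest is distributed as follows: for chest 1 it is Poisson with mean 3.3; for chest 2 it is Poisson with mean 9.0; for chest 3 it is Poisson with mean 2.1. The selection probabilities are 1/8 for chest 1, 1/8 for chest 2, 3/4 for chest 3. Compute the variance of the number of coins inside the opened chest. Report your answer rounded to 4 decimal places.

8.2186

Per component, 1: μ=3.3, E[X²]=14.19; 2: μ=9, E[X²]=90; 3: μ=2.1, E[X²]=6.51.
E[X] = 0.125·3.3 + 0.125·9 + 0.75·2.1 = 3.1125.
E[X²] = 0.125·14.19 + 0.125·90 + 0.75·6.51 = 17.9062.
Var(X) = E[X²] − (E[X])² = 17.9062 − 9.68766 = 8.21859.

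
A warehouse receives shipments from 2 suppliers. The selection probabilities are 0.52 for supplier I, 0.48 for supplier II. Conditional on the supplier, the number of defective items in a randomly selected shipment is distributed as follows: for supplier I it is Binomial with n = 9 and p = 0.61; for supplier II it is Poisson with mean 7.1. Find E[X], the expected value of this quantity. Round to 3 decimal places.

Component means — I: 5.49; II: 7.1.
E[X] = 0.52·5.49 + 0.48·7.1 = 6.2628.

6.263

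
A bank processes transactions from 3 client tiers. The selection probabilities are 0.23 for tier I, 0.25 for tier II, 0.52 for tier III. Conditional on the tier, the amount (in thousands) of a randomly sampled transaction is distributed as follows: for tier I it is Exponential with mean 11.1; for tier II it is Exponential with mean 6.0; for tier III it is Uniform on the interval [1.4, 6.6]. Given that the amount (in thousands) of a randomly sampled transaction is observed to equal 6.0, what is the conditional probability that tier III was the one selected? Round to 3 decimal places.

0.785

Likelihoods f(6.0 | ·): I: 0.0524715; II: 0.0613132; III: 0.192308.
Posterior ∝ prior × likelihood. Numerator for III: 0.52·0.192308 = 0.1.
Normalizing constant: 0.23·0.0524715 + 0.25·0.0613132 + 0.52·0.192308 = 0.127397.
P(III | observation) = 0.1 / 0.127397 = 0.784949.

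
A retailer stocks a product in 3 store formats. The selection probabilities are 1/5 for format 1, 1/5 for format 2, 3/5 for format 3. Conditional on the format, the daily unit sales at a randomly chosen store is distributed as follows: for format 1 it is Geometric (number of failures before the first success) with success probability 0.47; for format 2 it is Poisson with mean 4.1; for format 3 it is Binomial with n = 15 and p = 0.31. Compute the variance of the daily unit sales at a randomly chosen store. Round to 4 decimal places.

Per component, 1: μ=1.12766, E[X²]=3.67089; 2: μ=4.1, E[X²]=20.91; 3: μ=4.65, E[X²]=24.831.
E[X] = 0.2·1.12766 + 0.2·4.1 + 0.6·4.65 = 3.83553.
E[X²] = 0.2·3.67089 + 0.2·20.91 + 0.6·24.831 = 19.8148.
Var(X) = E[X²] − (E[X])² = 19.8148 − 14.7113 = 5.10347.

5.1035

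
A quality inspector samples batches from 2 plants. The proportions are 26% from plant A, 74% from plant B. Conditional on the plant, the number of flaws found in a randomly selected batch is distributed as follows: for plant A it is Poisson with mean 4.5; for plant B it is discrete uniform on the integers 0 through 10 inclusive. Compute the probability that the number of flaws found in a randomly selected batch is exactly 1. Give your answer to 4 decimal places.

Conditional on each plant, P(X = 1): A: 0.0499905; B: 0.0909091.
By total probability, P(X = 1) = 0.26·0.0499905 + 0.74·0.0909091 = 0.0802703.

0.0803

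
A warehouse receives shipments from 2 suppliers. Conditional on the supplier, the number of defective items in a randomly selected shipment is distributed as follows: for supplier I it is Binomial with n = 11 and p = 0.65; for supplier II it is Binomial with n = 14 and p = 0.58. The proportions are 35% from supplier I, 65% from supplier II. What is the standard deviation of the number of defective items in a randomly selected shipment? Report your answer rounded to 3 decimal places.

1.818

Per component, I: μ=7.15, E[X²]=53.625; II: μ=8.12, E[X²]=69.3448.
E[X] = 0.35·7.15 + 0.65·8.12 = 7.7805.
E[X²] = 0.35·53.625 + 0.65·69.3448 = 63.8429.
Var(X) = E[X²] − (E[X])² = 63.8429 − 60.5362 = 3.30669.
SD(X) = √3.30669 = 1.81843.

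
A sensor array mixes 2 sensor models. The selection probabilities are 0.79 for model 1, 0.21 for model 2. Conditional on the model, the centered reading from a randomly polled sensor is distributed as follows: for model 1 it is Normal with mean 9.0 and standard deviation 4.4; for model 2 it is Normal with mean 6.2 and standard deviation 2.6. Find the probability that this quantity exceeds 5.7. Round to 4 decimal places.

Conditional on each model, P(X > 5.7): 1: 0.773373; 2: 0.576249.
By total probability, P(X > 5.7) = 0.79·0.773373 + 0.21·0.576249 = 0.731977.

0.7320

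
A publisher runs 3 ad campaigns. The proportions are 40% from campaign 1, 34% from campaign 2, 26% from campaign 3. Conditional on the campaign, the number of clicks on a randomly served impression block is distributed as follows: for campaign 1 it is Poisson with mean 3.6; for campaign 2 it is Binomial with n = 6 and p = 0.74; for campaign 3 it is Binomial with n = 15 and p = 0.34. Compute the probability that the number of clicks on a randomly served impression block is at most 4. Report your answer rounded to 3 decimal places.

Conditional on each campaign, P(X ≤ 4): 1: 0.706438; 2: 0.489628; 3: 0.382856.
By total probability, P(X ≤ 4) = 0.4·0.706438 + 0.34·0.489628 + 0.26·0.382856 = 0.548592.

0.549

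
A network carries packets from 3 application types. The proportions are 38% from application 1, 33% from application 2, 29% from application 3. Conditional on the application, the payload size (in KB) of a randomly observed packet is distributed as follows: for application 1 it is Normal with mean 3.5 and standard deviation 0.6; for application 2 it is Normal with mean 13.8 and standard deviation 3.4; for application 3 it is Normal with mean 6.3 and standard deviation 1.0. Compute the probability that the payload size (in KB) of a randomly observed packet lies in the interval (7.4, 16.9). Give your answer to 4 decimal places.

0.2998

Conditional on each application, P(7.4 < X < 16.9): 1: 4.016e-11; 2: 0.78916; 3: 0.135666.
By total probability, P(7.4 < X < 16.9) = 0.38·4.016e-11 + 0.33·0.78916 + 0.29·0.135666 = 0.299766.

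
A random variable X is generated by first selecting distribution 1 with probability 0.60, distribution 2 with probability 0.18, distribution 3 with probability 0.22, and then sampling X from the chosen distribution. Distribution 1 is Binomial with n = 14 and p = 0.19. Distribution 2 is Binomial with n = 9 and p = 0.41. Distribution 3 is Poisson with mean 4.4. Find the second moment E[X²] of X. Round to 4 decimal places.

For each component E[X²] = Var + (mean)², giving 1: 9.2302; 2: 15.7932; 3: 23.76.
Overall E[X²] = 0.6·9.2302 + 0.18·15.7932 + 0.22·23.76 = 13.6081.

13.6081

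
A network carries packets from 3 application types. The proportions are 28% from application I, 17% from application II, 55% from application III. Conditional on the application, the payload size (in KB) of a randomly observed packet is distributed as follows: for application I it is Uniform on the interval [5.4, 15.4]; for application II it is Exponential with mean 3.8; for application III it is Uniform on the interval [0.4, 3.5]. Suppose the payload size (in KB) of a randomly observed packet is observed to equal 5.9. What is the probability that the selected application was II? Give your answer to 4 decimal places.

0.2527

Likelihoods f(5.9 | ·): I: 0.1; II: 0.0557079; III: 0.
Posterior ∝ prior × likelihood. Numerator for II: 0.17·0.0557079 = 0.00947035.
Normalizing constant: 0.28·0.1 + 0.17·0.0557079 + 0.55·0 = 0.0374703.
P(II | observation) = 0.00947035 / 0.0374703 = 0.252742.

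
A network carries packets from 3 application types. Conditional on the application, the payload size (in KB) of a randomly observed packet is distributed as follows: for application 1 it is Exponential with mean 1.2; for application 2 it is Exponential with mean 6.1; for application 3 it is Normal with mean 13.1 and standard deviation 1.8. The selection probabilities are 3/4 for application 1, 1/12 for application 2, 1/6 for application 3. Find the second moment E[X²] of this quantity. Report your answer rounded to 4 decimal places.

37.5033

For each component E[X²] = Var + (mean)², giving 1: 2.88; 2: 74.42; 3: 174.85.
Overall E[X²] = 0.75·2.88 + 0.0833333·74.42 + 0.166667·174.85 = 37.5033.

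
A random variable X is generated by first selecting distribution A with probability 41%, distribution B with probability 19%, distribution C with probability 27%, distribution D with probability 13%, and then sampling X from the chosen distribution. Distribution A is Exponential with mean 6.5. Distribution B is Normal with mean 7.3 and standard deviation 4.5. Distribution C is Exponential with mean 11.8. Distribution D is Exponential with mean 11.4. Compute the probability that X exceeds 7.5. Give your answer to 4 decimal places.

0.4313

Conditional on each component, P(X > 7.5): A: 0.315421; B: 0.482275; C: 0.529621; D: 0.517941.
By total probability, P(X > 7.5) = 0.41·0.315421 + 0.19·0.482275 + 0.27·0.529621 + 0.13·0.517941 = 0.431285.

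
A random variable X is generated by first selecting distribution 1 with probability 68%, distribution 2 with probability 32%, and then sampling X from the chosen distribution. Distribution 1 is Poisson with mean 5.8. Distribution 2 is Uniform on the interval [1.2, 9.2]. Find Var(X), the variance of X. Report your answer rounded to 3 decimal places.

Per component, 1: μ=5.8, E[X²]=39.44; 2: μ=5.2, E[X²]=32.3733.
E[X] = 0.68·5.8 + 0.32·5.2 = 5.608.
E[X²] = 0.68·39.44 + 0.32·32.3733 = 37.1787.
Var(X) = E[X²] − (E[X])² = 37.1787 − 31.4497 = 5.729.

5.729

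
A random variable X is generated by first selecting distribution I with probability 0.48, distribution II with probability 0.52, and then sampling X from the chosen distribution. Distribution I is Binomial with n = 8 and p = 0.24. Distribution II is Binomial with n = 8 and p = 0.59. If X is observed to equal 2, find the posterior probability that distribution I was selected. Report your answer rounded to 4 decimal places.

0.8610

Likelihoods P(X=2 | ·): I: 0.310786; II: 0.0462983.
Posterior ∝ prior × likelihood. Numerator for I: 0.48·0.310786 = 0.149177.
Normalizing constant: 0.48·0.310786 + 0.52·0.0462983 = 0.173253.
P(I | observation) = 0.149177 / 0.173253 = 0.86104.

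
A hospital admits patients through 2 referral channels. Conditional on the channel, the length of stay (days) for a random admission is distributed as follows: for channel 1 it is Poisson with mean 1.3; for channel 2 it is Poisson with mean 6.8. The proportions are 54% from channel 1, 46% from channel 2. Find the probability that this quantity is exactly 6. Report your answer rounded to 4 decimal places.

Conditional on each channel, P(X = 6): 1: 0.00182703; 2: 0.152939.
By total probability, P(X = 6) = 0.54·0.00182703 + 0.46·0.152939 = 0.0713386.

0.0713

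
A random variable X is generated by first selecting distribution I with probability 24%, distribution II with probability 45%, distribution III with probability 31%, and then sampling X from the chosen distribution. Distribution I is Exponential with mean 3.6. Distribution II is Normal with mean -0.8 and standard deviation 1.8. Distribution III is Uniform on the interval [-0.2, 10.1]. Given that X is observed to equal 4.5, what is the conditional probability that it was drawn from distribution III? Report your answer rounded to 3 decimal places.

Likelihoods f(4.5 | ·): I: 0.0795847; II: 0.00290419; III: 0.0970874.
Posterior ∝ prior × likelihood. Numerator for III: 0.31·0.0970874 = 0.0300971.
Normalizing constant: 0.24·0.0795847 + 0.45·0.00290419 + 0.31·0.0970874 = 0.0505043.
P(III | observation) = 0.0300971 / 0.0505043 = 0.595931.

0.596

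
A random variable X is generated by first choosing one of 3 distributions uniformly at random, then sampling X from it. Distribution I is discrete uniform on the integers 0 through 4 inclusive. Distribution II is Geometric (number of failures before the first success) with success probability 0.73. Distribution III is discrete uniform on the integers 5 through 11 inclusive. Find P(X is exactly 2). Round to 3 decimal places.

0.084

Conditional on each component, P(X = 2): I: 0.2; II: 0.053217; III: 0.
By total probability, P(X = 2) = 0.333333·0.2 + 0.333333·0.053217 + 0.333333·0 = 0.0844057.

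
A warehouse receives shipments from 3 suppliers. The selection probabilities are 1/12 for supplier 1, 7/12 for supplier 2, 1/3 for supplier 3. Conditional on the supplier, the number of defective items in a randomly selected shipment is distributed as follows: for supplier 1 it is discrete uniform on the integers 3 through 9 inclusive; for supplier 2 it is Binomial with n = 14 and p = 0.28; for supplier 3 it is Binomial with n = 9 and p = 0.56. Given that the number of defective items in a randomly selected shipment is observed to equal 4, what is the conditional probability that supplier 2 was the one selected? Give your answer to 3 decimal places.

0.627

Likelihoods P(X=4 | ·): 1: 0.142857; 2: 0.230352; 3: 0.204355.
Posterior ∝ prior × likelihood. Numerator for 2: 0.583333·0.230352 = 0.134372.
Normalizing constant: 0.0833333·0.142857 + 0.583333·0.230352 + 0.333333·0.204355 = 0.214395.
P(2 | observation) = 0.134372 / 0.214395 = 0.626749.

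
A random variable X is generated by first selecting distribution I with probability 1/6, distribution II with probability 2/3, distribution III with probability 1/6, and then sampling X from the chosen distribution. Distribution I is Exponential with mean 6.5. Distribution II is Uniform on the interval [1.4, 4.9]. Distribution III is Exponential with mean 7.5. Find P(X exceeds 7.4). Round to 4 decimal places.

Conditional on each component, P(X > 7.4): I: 0.320311; II: 0; III: 0.372817.
By total probability, P(X > 7.4) = 0.166667·0.320311 + 0.666667·0 + 0.166667·0.372817 = 0.115521.

0.1155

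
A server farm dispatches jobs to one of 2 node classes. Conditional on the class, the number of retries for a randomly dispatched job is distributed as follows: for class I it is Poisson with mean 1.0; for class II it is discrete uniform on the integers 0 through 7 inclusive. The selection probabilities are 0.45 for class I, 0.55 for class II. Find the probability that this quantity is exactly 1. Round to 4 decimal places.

Conditional on each class, P(X = 1): I: 0.367879; II: 0.125.
By total probability, P(X = 1) = 0.45·0.367879 + 0.55·0.125 = 0.234296.

0.2343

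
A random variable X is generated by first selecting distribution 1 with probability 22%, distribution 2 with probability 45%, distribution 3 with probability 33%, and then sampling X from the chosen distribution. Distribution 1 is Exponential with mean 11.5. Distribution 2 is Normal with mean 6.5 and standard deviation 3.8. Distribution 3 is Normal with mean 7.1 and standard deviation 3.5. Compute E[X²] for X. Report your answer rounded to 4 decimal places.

104.3783

For each component E[X²] = Var + (mean)², giving 1: 264.5; 2: 56.69; 3: 62.66.
Overall E[X²] = 0.22·264.5 + 0.45·56.69 + 0.33·62.66 = 104.378.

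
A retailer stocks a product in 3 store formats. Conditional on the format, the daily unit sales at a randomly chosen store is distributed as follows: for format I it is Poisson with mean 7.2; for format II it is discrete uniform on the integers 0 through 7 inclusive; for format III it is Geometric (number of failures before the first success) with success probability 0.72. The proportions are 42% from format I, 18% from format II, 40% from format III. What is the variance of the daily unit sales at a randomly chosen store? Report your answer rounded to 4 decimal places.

Per component, I: μ=7.2, E[X²]=59.04; II: μ=3.5, E[X²]=17.5; III: μ=0.388889, E[X²]=0.691358.
E[X] = 0.42·7.2 + 0.18·3.5 + 0.4·0.388889 = 3.80956.
E[X²] = 0.42·59.04 + 0.18·17.5 + 0.4·0.691358 = 28.2233.
Var(X) = E[X²] − (E[X])² = 28.2233 − 14.5127 = 13.7106.

13.7106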